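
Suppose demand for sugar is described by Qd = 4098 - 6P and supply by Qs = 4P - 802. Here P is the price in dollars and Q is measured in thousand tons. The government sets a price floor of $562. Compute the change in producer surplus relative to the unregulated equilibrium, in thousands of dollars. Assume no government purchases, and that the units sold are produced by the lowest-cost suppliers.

Equilibrium: 4098 - 6P = 4P - 802, so 4900 = 10P and P* = 490, Q* = 1158.
The floor of 562 is above the equilibrium price 490, so it binds.
At P = 562: Qd = 4098 - 6·562 = 726 and Qs = 4·562 - 802 = 1446.
Producer surplus without the control is ½ · (490 - 200.5) · 1158 = 167620.5.
With the floor, 726 units are sold at 562. The supply price at Q = 726 is 382, so PS = ½ · [(562 - 200.5) + (562 - 382)] · 726 = 196564.5.
Change in producer surplus = 196564.5 - 167620.5 = 28944.

28944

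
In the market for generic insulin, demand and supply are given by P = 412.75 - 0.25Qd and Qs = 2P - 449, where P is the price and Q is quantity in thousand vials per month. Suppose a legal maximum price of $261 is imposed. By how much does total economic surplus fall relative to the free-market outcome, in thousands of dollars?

11881.5

Rearranging demand gives Qd = 1651 - 4P. In a free market, 1651 - 4P = 2P - 449 gives the equilibrium P* = 350, Q* = 251.
Because the ceiling (261) lies below the market-clearing price, it is binding.
At P = 261: Qd = 1651 - 4·261 = 607 and Qs = 2·261 - 449 = 73.
Quantity traded falls to 73. At Q = 73 the demand price is (1651 - 73)/4 = 394.5 and the supply price is (449 + 73)/2 = 261.
Deadweight loss = ½ · (394.5 - 261) · (251 - 73) = ½ · 133.5 · 178 = 11881.5.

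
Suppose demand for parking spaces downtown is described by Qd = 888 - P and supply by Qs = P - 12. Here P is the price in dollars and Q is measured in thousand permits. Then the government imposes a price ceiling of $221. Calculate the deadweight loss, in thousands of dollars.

Equilibrium: 888 - P = P - 12, so 900 = 2P and P* = 450, Q* = 438.
Because the ceiling (221) lies below the market-clearing price, it is binding.
At P = 221: Qd = 888 - 221 = 667 and Qs = 221 - 12 = 209.
Quantity traded falls to 209. At Q = 209 the demand price is 888 - 209 = 679 and the supply price is 12 + 209 = 221.
Deadweight loss = ½ · (679 - 221) · (438 - 209) = ½ · 458 · 229 = 52441.

52441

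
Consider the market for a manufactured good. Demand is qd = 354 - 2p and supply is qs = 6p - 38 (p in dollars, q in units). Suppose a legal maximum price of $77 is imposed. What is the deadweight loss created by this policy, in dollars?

Equilibrium: 354 - 2p = 6p - 38, so 392 = 8p and p* = 49, q* = 256.
The ceiling of 77 is above the equilibrium price 49, so it is not binding; the market clears at p* = 49, q* = 256.
Since the control does not bind, no trades are prevented and deadweight loss is zero.

0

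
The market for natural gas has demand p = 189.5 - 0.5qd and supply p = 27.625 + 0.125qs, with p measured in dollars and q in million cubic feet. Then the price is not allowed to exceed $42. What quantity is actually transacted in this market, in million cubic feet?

115

Rearranging demand gives qd = 379 - 2p; rearranging supply gives qs = 8p - 221. Without the control the market clears where 379 - 2p = 8p - 221, i.e. p* = 60 and q* = 259.
Since 42 < 60, the ceiling is binding.
At p = 42: qd = 379 - 2·42 = 295 and qs = 8·42 - 221 = 115.
The quantity actually transacted is the short side, supply: 115.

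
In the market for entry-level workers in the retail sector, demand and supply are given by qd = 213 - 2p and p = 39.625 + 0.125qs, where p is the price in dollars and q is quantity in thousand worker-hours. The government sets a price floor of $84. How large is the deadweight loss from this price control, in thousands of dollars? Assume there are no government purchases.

1201.25

Rearranging supply gives qs = 8p - 317. Setting quantity demanded equal to quantity supplied, 213 - 2p = 8p - 317, gives p* = 53 and q* = 107.
Because the floor (84) lies above the market-clearing price, it is binding.
At p = 84: qd = 213 - 2·84 = 45 and qs = 8·84 - 317 = 355.
Quantity traded falls to 45. At q = 45 the demand price is (213 - 45)/2 = 84 and the supply price is (317 + 45)/8 = 45.25.
Deadweight loss = ½ · (84 - 45.25) · (107 - 45) = ½ · 38.75 · 62 = 1201.25.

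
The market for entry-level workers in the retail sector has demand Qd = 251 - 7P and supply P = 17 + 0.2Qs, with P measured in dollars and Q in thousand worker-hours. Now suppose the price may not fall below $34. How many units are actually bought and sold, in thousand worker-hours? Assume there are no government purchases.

Rearranging supply gives Qs = 5P - 85. Equilibrium: 251 - 7P = 5P - 85, so 336 = 12P and P* = 28, Q* = 55.
Because the floor (34) lies above the market-clearing price, it is binding.
At P = 34: Qd = 251 - 7·34 = 13 and Qs = 5·34 - 85 = 85.
The quantity actually transacted is the short side, demand: 13.

13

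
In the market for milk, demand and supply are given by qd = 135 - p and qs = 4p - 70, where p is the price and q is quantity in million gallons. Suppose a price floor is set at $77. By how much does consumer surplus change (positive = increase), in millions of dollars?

Setting quantity demanded equal to quantity supplied, 135 - p = 4p - 70, gives p* = 41 and q* = 94.
Since 77 > 41, the floor is binding.
At p = 77: qd = 135 - 77 = 58 and qs = 4·77 - 70 = 238.
Consumer surplus without the control is ½ · (135 - 41) · 94 = 4418.
With the floor, consumers buy 58 units at 77, so CS = ½ · (135 - 77) · 58 = 1682.
Change in consumer surplus = 1682 - 4418 = -2736.

-2736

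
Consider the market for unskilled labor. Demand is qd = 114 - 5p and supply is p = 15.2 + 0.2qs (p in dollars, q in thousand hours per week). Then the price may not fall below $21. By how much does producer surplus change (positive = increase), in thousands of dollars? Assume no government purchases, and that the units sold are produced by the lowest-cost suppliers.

Rearranging supply gives qs = 5p - 76. Without the control the market clears where 114 - 5p = 5p - 76, i.e. p* = 19 and q* = 19.
Since 21 > 19, the floor is binding.
At p = 21: qd = 114 - 5·21 = 9 and qs = 5·21 - 76 = 29.
Producer surplus without the control is ½ · (19 - 15.2) · 19 = 36.1.
With the floor, 9 units are sold at 21. The supply price at q = 9 is 17, so PS = ½ · [(21 - 15.2) + (21 - 17)] · 9 = 44.1.
Change in producer surplus = 44.1 - 36.1 = 8.

8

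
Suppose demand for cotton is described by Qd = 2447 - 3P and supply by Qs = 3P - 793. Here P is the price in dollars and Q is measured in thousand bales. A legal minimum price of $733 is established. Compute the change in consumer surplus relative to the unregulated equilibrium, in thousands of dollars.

Without the control the market clears where 2447 - 3P = 3P - 793, i.e. P* = 540 and Q* = 827.
Because the floor (733) lies above the market-clearing price, it is binding.
At P = 733: Qd = 2447 - 3·733 = 248 and Qs = 3·733 - 793 = 1406.
Consumer surplus without the control is ½ · (2447/3 - 540) · 827 = 683929/6.
With the floor, consumers buy 248 units at 733, so CS = ½ · (2447/3 - 733) · 248 = 30752/3.
Change in consumer surplus = 30752/3 - 683929/6 = -103737.5.

-103737.5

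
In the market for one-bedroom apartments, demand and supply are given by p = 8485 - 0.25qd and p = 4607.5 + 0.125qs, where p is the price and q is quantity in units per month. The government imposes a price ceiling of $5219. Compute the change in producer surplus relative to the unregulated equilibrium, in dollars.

-5186496

Rearranging demand gives qd = 33940 - 4p; rearranging supply gives qs = 8p - 36860. In a free market, 33940 - 4p = 8p - 36860 gives the equilibrium p* = 5900, q* = 10340.
Because the ceiling (5219) lies below the market-clearing price, it is binding.
At p = 5219: qd = 33940 - 4·5219 = 13064 and qs = 8·5219 - 36860 = 4892.
Producer surplus without the control is ½ · (5900 - 4607.5) · 10340 = 6682225.
With the ceiling, producers sell 4892 units at 5219, so PS = ½ · (5219 - 4607.5) · 4892 = 1495729.
Change in producer surplus = 1495729 - 6682225 = -5186496.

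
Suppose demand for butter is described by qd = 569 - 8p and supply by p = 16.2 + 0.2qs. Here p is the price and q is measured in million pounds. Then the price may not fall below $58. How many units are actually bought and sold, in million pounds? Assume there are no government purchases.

Rearranging supply gives qs = 5p - 81. In a free market, 569 - 8p = 5p - 81 gives the equilibrium p* = 50, q* = 169.
The floor of 58 is above the equilibrium price 50, so it binds.
At p = 58: qd = 569 - 8·58 = 105 and qs = 5·58 - 81 = 209.
The quantity actually transacted is the short side, demand: 105.

105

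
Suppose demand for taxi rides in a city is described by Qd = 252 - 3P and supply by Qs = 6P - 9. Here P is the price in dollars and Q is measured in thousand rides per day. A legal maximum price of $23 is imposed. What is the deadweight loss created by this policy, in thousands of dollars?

324

Setting quantity demanded equal to quantity supplied, 252 - 3P = 6P - 9, gives P* = 29 and Q* = 165.
Since 23 < 29, the ceiling is binding.
At P = 23: Qd = 252 - 3·23 = 183 and Qs = 6·23 - 9 = 129.
Quantity traded falls to 129. At Q = 129 the demand price is (252 - 129)/3 = 41 and the supply price is (9 + 129)/6 = 23.
Deadweight loss = ½ · (41 - 23) · (165 - 129) = ½ · 18 · 36 = 324.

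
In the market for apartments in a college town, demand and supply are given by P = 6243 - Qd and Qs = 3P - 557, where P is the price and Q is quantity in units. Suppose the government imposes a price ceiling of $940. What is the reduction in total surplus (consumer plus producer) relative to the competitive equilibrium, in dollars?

Rearranging demand gives Qd = 6243 - P. Setting quantity demanded equal to quantity supplied, 6243 - P = 3P - 557, gives P* = 1700 and Q* = 4543.
Because the ceiling (940) lies below the market-clearing price, it is binding.
At P = 940: Qd = 6243 - 940 = 5303 and Qs = 3·940 - 557 = 2263.
Quantity traded falls to 2263. At Q = 2263 the demand price is 6243 - 2263 = 3980 and the supply price is (557 + 2263)/3 = 940.
Deadweight loss = ½ · (3980 - 940) · (4543 - 2263) = ½ · 3040 · 2280 = 3465600.

3465600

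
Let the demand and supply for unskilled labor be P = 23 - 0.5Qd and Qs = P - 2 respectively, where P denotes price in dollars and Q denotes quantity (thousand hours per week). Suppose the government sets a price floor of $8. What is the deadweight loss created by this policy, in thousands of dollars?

0

Rearranging demand gives Qd = 46 - 2P. Equilibrium: 46 - 2P = P - 2, so 48 = 3P and P* = 16, Q* = 14.
Since 8 is below P* = 16, the floor does not bind and the free-market outcome prevails.
Since the control does not bind, no trades are prevented and deadweight loss is zero.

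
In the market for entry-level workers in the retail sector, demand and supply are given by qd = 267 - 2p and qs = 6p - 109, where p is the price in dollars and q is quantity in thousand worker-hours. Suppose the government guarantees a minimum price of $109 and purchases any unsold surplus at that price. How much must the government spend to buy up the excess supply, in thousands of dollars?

Without the control the market clears where 267 - 2p = 6p - 109, i.e. p* = 47 and q* = 173.
Because the floor (109) lies above the market-clearing price, it is binding.
At p = 109: qd = 267 - 2·109 = 49 and qs = 6·109 - 109 = 545.
Surplus = qs - qd = 496.
Government expenditure = surplus × support price = 496 × 109 = 54064.

54064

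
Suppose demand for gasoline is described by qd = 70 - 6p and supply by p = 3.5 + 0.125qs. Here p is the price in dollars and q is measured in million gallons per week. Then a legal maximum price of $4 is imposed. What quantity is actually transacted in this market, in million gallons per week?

4

Rearranging supply gives qs = 8p - 28. Equilibrium: 70 - 6p = 8p - 28, so 98 = 14p and p* = 7, q* = 28.
Since 4 < 7, the ceiling is binding.
At p = 4: qd = 70 - 6·4 = 46 and qs = 8·4 - 28 = 4.
The quantity actually transacted is the short side, supply: 4.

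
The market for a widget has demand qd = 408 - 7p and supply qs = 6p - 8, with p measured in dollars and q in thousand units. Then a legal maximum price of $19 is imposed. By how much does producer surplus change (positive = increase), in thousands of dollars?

-1885

Setting quantity demanded equal to quantity supplied, 408 - 7p = 6p - 8, gives p* = 32 and q* = 184.
Since 19 < 32, the ceiling is binding.
At p = 19: qd = 408 - 7·19 = 275 and qs = 6·19 - 8 = 106.
Producer surplus without the control is ½ · (32 - 4/3) · 184 = 8464/3.
With the ceiling, producers sell 106 units at 19, so PS = ½ · (19 - 4/3) · 106 = 2809/3.
Change in producer surplus = 2809/3 - 8464/3 = -1885.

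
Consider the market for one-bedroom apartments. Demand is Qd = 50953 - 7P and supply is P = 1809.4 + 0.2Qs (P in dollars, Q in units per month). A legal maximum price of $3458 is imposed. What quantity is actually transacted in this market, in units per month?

Rearranging supply gives Qs = 5P - 9047. Without the control the market clears where 50953 - 7P = 5P - 9047, i.e. P* = 5000 and Q* = 15953.
The ceiling of 3458 is below the equilibrium price 5000, so it binds.
At P = 3458: Qd = 50953 - 7·3458 = 26747 and Qs = 5·3458 - 9047 = 8243.
The quantity actually transacted is the short side, supply: 8243.

8243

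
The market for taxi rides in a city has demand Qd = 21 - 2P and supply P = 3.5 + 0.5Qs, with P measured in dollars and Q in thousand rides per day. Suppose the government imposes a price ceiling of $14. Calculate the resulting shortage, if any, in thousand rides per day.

Rearranging supply gives Qs = 2P - 7. Without the control the market clears where 21 - 2P = 2P - 7, i.e. P* = 7 and Q* = 7.
Since 14 is above P* = 7, the ceiling does not bind and the free-market outcome prevails.
Since the control does not bind, there is no shortage.

0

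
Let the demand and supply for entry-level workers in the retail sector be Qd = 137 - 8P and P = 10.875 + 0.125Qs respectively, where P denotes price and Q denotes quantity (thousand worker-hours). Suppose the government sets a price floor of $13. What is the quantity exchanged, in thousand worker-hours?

25

Rearranging supply gives Qs = 8P - 87. Equilibrium: 137 - 8P = 8P - 87, so 224 = 16P and P* = 14, Q* = 25.
The floor of 13 is below the equilibrium price 14, so it is not binding; the market clears at P* = 14, Q* = 25.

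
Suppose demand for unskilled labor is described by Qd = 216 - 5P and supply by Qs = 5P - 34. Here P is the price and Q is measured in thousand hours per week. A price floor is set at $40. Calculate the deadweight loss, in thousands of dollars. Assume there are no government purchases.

Setting quantity demanded equal to quantity supplied, 216 - 5P = 5P - 34, gives P* = 25 and Q* = 91.
Because the floor (40) lies above the market-clearing price, it is binding.
At P = 40: Qd = 216 - 5·40 = 16 and Qs = 5·40 - 34 = 166.
Quantity traded falls to 16. At Q = 16 the demand price is (216 - 16)/5 = 40 and the supply price is (34 + 16)/5 = 10.
Deadweight loss = ½ · (40 - 10) · (91 - 16) = ½ · 30 · 75 = 1125.

1125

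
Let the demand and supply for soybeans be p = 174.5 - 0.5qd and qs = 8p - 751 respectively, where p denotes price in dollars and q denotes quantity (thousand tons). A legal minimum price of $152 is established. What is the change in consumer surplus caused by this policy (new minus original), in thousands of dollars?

Rearranging demand gives qd = 349 - 2p. Without the control the market clears where 349 - 2p = 8p - 751, i.e. p* = 110 and q* = 129.
The floor of 152 is above the equilibrium price 110, so it binds.
At p = 152: qd = 349 - 2·152 = 45 and qs = 8·152 - 751 = 465.
Consumer surplus without the control is ½ · (174.5 - 110) · 129 = 4160.25.
With the floor, consumers buy 45 units at 152, so CS = ½ · (174.5 - 152) · 45 = 506.25.
Change in consumer surplus = 506.25 - 4160.25 = -3654.

-3654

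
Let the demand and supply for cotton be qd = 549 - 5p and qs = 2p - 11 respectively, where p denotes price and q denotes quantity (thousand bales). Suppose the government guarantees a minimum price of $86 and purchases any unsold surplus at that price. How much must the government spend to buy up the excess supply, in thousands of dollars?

3612

Equilibrium: 549 - 5p = 2p - 11, so 560 = 7p and p* = 80, q* = 149.
The floor of 86 is above the equilibrium price 80, so it binds.
At p = 86: qd = 549 - 5·86 = 119 and qs = 2·86 - 11 = 161.
Surplus = qs - qd = 42.
Government expenditure = surplus × support price = 42 × 86 = 3612.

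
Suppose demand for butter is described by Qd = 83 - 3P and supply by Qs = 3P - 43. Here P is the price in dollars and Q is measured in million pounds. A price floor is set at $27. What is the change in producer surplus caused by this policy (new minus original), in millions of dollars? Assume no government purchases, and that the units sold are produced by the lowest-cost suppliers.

Without the control the market clears where 83 - 3P = 3P - 43, i.e. P* = 21 and Q* = 20.
Since 27 > 21, the floor is binding.
At P = 27: Qd = 83 - 3·27 = 2 and Qs = 3·27 - 43 = 38.
Producer surplus without the control is ½ · (21 - 43/3) · 20 = 200/3.
With the floor, 2 units are sold at 27. The supply price at Q = 2 is 15, so PS = ½ · [(27 - 43/3) + (27 - 15)] · 2 = 74/3.
Change in producer surplus = 74/3 - 200/3 = -42.

-42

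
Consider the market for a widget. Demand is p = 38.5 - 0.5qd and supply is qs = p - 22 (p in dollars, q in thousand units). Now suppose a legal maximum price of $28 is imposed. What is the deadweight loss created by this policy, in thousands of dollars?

Rearranging demand gives qd = 77 - 2p. Without the control the market clears where 77 - 2p = p - 22, i.e. p* = 33 and q* = 11.
Since 28 < 33, the ceiling is binding.
At p = 28: qd = 77 - 2·28 = 21 and qs = 28 - 22 = 6.
Quantity traded falls to 6. At q = 6 the demand price is (77 - 6)/2 = 35.5 and the supply price is 22 + 6 = 28.
Deadweight loss = ½ · (35.5 - 28) · (11 - 6) = ½ · 7.5 · 5 = 18.75.

18.75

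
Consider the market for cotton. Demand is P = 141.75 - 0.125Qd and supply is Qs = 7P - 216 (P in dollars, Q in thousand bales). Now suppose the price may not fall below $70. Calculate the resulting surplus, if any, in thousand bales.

0

Rearranging demand gives Qd = 1134 - 8P. Setting quantity demanded equal to quantity supplied, 1134 - 8P = 7P - 216, gives P* = 90 and Q* = 414.
The floor of 70 is below the equilibrium price 90, so it is not binding; the market clears at P* = 90, Q* = 414.
Since the control does not bind, there is no surplus.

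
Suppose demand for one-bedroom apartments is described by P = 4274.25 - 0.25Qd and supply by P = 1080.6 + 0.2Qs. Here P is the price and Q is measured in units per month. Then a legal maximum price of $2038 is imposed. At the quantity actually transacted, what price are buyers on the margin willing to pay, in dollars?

3077.5

Rearranging demand gives Qd = 17097 - 4P; rearranging supply gives Qs = 5P - 5403. Equilibrium: 17097 - 4P = 5P - 5403, so 22500 = 9P and P* = 2500, Q* = 7097.
Since 2038 < 2500, the ceiling is binding.
At P = 2038: Qd = 17097 - 4·2038 = 8945 and Qs = 5·2038 - 5403 = 4787.
Only 4787 units reach the market. On the demand curve, the marginal buyer's willingness to pay at Q = 4787 is (17097 - 4787)/4 = 3077.5.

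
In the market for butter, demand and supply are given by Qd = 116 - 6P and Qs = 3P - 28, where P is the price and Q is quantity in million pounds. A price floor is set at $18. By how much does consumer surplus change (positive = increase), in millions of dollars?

Without the control the market clears where 116 - 6P = 3P - 28, i.e. P* = 16 and Q* = 20.
Since 18 > 16, the floor is binding.
At P = 18: Qd = 116 - 6·18 = 8 and Qs = 3·18 - 28 = 26.
Consumer surplus without the control is ½ · (58/3 - 16) · 20 = 100/3.
With the floor, consumers buy 8 units at 18, so CS = ½ · (58/3 - 18) · 8 = 16/3.
Change in consumer surplus = 16/3 - 100/3 = -28.

-28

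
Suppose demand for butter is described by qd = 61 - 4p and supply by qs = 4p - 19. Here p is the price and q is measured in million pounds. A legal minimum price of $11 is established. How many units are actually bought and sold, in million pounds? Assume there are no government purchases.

Setting quantity demanded equal to quantity supplied, 61 - 4p = 4p - 19, gives p* = 10 and q* = 21.
The floor of 11 is above the equilibrium price 10, so it binds.
At p = 11: qd = 61 - 4·11 = 17 and qs = 4·11 - 19 = 25.
The quantity actually transacted is the short side, demand: 17.

17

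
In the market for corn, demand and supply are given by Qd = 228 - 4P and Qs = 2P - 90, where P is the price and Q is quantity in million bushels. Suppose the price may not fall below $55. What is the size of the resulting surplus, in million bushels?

12

Without the control the market clears where 228 - 4P = 2P - 90, i.e. P* = 53 and Q* = 16.
Since 55 > 53, the floor is binding.
At P = 55: Qd = 228 - 4·55 = 8 and Qs = 2·55 - 90 = 20.
Surplus = Qs - Qd = 20 - 8 = 12.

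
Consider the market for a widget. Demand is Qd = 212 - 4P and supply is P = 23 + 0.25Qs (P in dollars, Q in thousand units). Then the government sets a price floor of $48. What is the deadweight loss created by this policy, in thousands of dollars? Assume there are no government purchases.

Rearranging supply gives Qs = 4P - 92. Without the control the market clears where 212 - 4P = 4P - 92, i.e. P* = 38 and Q* = 60.
Since 48 > 38, the floor is binding.
At P = 48: Qd = 212 - 4·48 = 20 and Qs = 4·48 - 92 = 100.
Quantity traded falls to 20. At Q = 20 the demand price is (212 - 20)/4 = 48 and the supply price is (92 + 20)/4 = 28.
Deadweight loss = ½ · (48 - 28) · (60 - 20) = ½ · 20 · 40 = 400.

400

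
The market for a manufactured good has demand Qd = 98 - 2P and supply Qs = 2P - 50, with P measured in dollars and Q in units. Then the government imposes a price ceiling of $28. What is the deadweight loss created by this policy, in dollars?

Equilibrium: 98 - 2P = 2P - 50, so 148 = 4P and P* = 37, Q* = 24.
Because the ceiling (28) lies below the market-clearing price, it is binding.
At P = 28: Qd = 98 - 2·28 = 42 and Qs = 2·28 - 50 = 6.
Quantity traded falls to 6. At Q = 6 the demand price is (98 - 6)/2 = 46 and the supply price is (50 + 6)/2 = 28.
Deadweight loss = ½ · (46 - 28) · (24 - 6) = ½ · 18 · 18 = 162.

162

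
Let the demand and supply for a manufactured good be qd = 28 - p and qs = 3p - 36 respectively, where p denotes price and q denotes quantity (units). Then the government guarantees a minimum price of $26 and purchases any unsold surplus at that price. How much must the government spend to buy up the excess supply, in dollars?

Equilibrium: 28 - p = 3p - 36, so 64 = 4p and p* = 16, q* = 12.
Because the floor (26) lies above the market-clearing price, it is binding.
At p = 26: qd = 28 - 26 = 2 and qs = 3·26 - 36 = 42.
Surplus = qs - qd = 40.
Government expenditure = surplus × support price = 40 × 26 = 1040.

1040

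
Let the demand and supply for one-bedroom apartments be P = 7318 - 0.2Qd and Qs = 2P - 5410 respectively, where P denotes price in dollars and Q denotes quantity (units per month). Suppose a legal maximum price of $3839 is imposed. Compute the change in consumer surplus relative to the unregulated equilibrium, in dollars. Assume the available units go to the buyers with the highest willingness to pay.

Rearranging demand gives Qd = 36590 - 5P. Without the control the market clears where 36590 - 5P = 2P - 5410, i.e. P* = 6000 and Q* = 6590.
The ceiling of 3839 is below the equilibrium price 6000, so it binds.
At P = 3839: Qd = 36590 - 5·3839 = 17395 and Qs = 2·3839 - 5410 = 2268.
Consumer surplus without the control is ½ · (7318 - 6000) · 6590 = 4342810.
With the ceiling, 2268 units are sold at 3839 (assume they go to the highest-value buyers). The demand price at Q = 2268 is 6864.4, so CS = ½ · [(7318 - 3839) + (6864.4 - 3839)] · 2268 = 7375989.6.
Change in consumer surplus = 7375989.6 - 4342810 = 3033179.6.

3033179.6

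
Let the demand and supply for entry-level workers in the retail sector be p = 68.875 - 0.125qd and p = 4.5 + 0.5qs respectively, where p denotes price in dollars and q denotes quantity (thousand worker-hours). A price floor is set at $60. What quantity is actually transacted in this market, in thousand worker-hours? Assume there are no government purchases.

71

Rearranging demand gives qd = 551 - 8p; rearranging supply gives qs = 2p - 9. Equilibrium: 551 - 8p = 2p - 9, so 560 = 10p and p* = 56, q* = 103.
Since 60 > 56, the floor is binding.
At p = 60: qd = 551 - 8·60 = 71 and qs = 2·60 - 9 = 111.
The quantity actually transacted is the short side, demand: 71.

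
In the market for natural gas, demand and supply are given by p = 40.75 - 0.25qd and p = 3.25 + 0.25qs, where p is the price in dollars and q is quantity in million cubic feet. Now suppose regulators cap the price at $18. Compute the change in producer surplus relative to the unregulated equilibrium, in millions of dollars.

Rearranging demand gives qd = 163 - 4p; rearranging supply gives qs = 4p - 13. Setting quantity demanded equal to quantity supplied, 163 - 4p = 4p - 13, gives p* = 22 and q* = 75.
Since 18 < 22, the ceiling is binding.
At p = 18: qd = 163 - 4·18 = 91 and qs = 4·18 - 13 = 59.
Producer surplus without the control is ½ · (22 - 3.25) · 75 = 703.125.
With the ceiling, producers sell 59 units at 18, so PS = ½ · (18 - 3.25) · 59 = 435.125.
Change in producer surplus = 435.125 - 703.125 = -268.

-268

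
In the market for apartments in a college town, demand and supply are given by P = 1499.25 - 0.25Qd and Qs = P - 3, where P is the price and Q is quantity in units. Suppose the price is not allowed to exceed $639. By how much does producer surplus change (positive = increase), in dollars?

-514156.5

Rearranging demand gives Qd = 5997 - 4P. Equilibrium: 5997 - 4P = P - 3, so 6000 = 5P and P* = 1200, Q* = 1197.
Because the ceiling (639) lies below the market-clearing price, it is binding.
At P = 639: Qd = 5997 - 4·639 = 3441 and Qs = 639 - 3 = 636.
Producer surplus without the control is ½ · (1200 - 3) · 1197 = 716404.5.
With the ceiling, producers sell 636 units at 639, so PS = ½ · (639 - 3) · 636 = 202248.
Change in producer surplus = 202248 - 716404.5 = -514156.5.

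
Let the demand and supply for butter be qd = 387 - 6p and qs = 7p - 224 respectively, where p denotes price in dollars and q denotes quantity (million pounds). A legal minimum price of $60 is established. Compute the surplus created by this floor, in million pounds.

169

Equilibrium: 387 - 6p = 7p - 224, so 611 = 13p and p* = 47, q* = 105.
Because the floor (60) lies above the market-clearing price, it is binding.
At p = 60: qd = 387 - 6·60 = 27 and qs = 7·60 - 224 = 196.
Surplus = qs - qd = 196 - 27 = 169.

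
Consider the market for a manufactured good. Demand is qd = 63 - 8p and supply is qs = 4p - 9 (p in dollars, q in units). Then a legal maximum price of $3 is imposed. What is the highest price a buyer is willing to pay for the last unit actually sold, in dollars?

7.5

Without the control the market clears where 63 - 8p = 4p - 9, i.e. p* = 6 and q* = 15.
Because the ceiling (3) lies below the market-clearing price, it is binding.
At p = 3: qd = 63 - 8·3 = 39 and qs = 4·3 - 9 = 3.
Only 3 units reach the market. On the demand curve, the marginal buyer's willingness to pay at q = 3 is (63 - 3)/8 = 7.5.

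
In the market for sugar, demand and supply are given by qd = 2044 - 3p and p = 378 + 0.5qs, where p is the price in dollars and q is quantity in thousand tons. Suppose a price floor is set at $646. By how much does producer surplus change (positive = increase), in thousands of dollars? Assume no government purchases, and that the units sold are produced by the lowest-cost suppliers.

-7525

Rearranging supply gives qs = 2p - 756. Without the control the market clears where 2044 - 3p = 2p - 756, i.e. p* = 560 and q* = 364.
Because the floor (646) lies above the market-clearing price, it is binding.
At p = 646: qd = 2044 - 3·646 = 106 and qs = 2·646 - 756 = 536.
Producer surplus without the control is ½ · (560 - 378) · 364 = 33124.
With the floor, 106 units are sold at 646. The supply price at q = 106 is 431, so PS = ½ · [(646 - 378) + (646 - 431)] · 106 = 25599.
Change in producer surplus = 25599 - 33124 = -7525.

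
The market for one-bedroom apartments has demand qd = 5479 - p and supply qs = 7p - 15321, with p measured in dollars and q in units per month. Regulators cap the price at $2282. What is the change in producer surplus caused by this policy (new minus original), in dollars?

-561588

Without the control the market clears where 5479 - p = 7p - 15321, i.e. p* = 2600 and q* = 2879.
The ceiling of 2282 is below the equilibrium price 2600, so it binds.
At p = 2282: qd = 5479 - 2282 = 3197 and qs = 7·2282 - 15321 = 653.
Producer surplus without the control is ½ · (2600 - 15321/7) · 2879 = 8288641/14.
With the ceiling, producers sell 653 units at 2282, so PS = ½ · (2282 - 15321/7) · 653 = 426409/14.
Change in producer surplus = 426409/14 - 8288641/14 = -561588.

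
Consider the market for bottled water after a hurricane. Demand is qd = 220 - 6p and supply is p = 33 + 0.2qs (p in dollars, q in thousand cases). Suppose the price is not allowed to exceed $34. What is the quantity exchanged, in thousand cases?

Rearranging supply gives qs = 5p - 165. Equilibrium: 220 - 6p = 5p - 165, so 385 = 11p and p* = 35, q* = 10.
Because the ceiling (34) lies below the market-clearing price, it is binding.
At p = 34: qd = 220 - 6·34 = 16 and qs = 5·34 - 165 = 5.
The quantity actually transacted is the short side, supply: 5.

5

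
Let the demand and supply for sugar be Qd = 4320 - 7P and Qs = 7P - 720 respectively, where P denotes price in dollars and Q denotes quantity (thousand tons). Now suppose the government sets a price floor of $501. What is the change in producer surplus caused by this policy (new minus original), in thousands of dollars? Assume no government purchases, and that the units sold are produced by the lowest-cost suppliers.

45049.5

Equilibrium: 4320 - 7P = 7P - 720, so 5040 = 14P and P* = 360, Q* = 1800.
The floor of 501 is above the equilibrium price 360, so it binds.
At P = 501: Qd = 4320 - 7·501 = 813 and Qs = 7·501 - 720 = 2787.
Producer surplus without the control is ½ · (360 - 720/7) · 1800 = 1620000/7.
With the floor, 813 units are sold at 501. The supply price at Q = 813 is 219, so PS = ½ · [(501 - 720/7) + (501 - 219)] · 813 = 3870693/14.
Change in producer surplus = 3870693/14 - 1620000/7 = 45049.5.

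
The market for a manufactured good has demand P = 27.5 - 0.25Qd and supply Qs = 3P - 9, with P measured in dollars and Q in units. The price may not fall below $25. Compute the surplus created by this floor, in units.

Rearranging demand gives Qd = 110 - 4P. Setting quantity demanded equal to quantity supplied, 110 - 4P = 3P - 9, gives P* = 17 and Q* = 42.
Because the floor (25) lies above the market-clearing price, it is binding.
At P = 25: Qd = 110 - 4·25 = 10 and Qs = 3·25 - 9 = 66.
Surplus = Qs - Qd = 66 - 10 = 56.

56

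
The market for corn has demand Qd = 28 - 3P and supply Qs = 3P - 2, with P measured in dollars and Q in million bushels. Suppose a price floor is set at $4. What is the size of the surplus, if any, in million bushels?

0

In a free market, 28 - 3P = 3P - 2 gives the equilibrium P* = 5, Q* = 13.
Since 4 is below P* = 5, the floor does not bind and the free-market outcome prevails.
Since the control does not bind, there is no surplus.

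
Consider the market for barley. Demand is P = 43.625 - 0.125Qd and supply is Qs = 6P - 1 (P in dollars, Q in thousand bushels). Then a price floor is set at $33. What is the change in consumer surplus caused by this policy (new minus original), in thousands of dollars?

-936

Rearranging demand gives Qd = 349 - 8P. Setting quantity demanded equal to quantity supplied, 349 - 8P = 6P - 1, gives P* = 25 and Q* = 149.
Since 33 > 25, the floor is binding.
At P = 33: Qd = 349 - 8·33 = 85 and Qs = 6·33 - 1 = 197.
Consumer surplus without the control is ½ · (43.625 - 25) · 149 = 1387.5625.
With the floor, consumers buy 85 units at 33, so CS = ½ · (43.625 - 33) · 85 = 451.5625.
Change in consumer surplus = 451.5625 - 1387.5625 = -936.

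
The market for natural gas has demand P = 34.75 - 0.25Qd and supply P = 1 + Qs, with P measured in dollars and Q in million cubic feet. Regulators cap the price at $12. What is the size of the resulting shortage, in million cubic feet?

80

Rearranging demand gives Qd = 139 - 4P; rearranging supply gives Qs = P - 1. Setting quantity demanded equal to quantity supplied, 139 - 4P = P - 1, gives P* = 28 and Q* = 27.
The ceiling of 12 is below the equilibrium price 28, so it binds.
At P = 12: Qd = 139 - 4·12 = 91 and Qs = 12 - 1 = 11.
Shortage = Qd - Qs = 91 - 11 = 80.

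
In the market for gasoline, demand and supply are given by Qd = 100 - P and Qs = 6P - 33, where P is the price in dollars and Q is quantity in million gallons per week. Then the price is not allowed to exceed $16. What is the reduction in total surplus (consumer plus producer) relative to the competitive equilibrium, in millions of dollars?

Without the control the market clears where 100 - P = 6P - 33, i.e. P* = 19 and Q* = 81.
Because the ceiling (16) lies below the market-clearing price, it is binding.
At P = 16: Qd = 100 - 16 = 84 and Qs = 6·16 - 33 = 63.
Quantity traded falls to 63. At Q = 63 the demand price is 100 - 63 = 37 and the supply price is (33 + 63)/6 = 16.
Deadweight loss = ½ · (37 - 16) · (81 - 63) = ½ · 21 · 18 = 189.

189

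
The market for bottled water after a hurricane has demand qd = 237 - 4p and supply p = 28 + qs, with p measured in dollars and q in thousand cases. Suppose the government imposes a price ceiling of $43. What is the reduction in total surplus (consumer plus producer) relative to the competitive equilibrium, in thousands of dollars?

Rearranging supply gives qs = p - 28. Without the control the market clears where 237 - 4p = p - 28, i.e. p* = 53 and q* = 25.
Since 43 < 53, the ceiling is binding.
At p = 43: qd = 237 - 4·43 = 65 and qs = 43 - 28 = 15.
Quantity traded falls to 15. At q = 15 the demand price is (237 - 15)/4 = 55.5 and the supply price is 28 + 15 = 43.
Deadweight loss = ½ · (55.5 - 43) · (25 - 15) = ½ · 12.5 · 10 = 62.5.

62.5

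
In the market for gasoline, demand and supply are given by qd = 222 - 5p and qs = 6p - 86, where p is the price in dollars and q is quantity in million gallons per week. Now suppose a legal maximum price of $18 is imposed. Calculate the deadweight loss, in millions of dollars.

Without the control the market clears where 222 - 5p = 6p - 86, i.e. p* = 28 and q* = 82.
Since 18 < 28, the ceiling is binding.
At p = 18: qd = 222 - 5·18 = 132 and qs = 6·18 - 86 = 22.
Quantity traded falls to 22. At q = 22 the demand price is (222 - 22)/5 = 40 and the supply price is (86 + 22)/6 = 18.
Deadweight loss = ½ · (40 - 18) · (82 - 22) = ½ · 22 · 60 = 660.

660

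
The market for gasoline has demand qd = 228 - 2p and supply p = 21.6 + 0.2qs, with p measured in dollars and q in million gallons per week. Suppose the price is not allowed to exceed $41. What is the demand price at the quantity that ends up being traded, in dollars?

65.5

Rearranging supply gives qs = 5p - 108. In a free market, 228 - 2p = 5p - 108 gives the equilibrium p* = 48, q* = 132.
Because the ceiling (41) lies below the market-clearing price, it is binding.
At p = 41: qd = 228 - 2·41 = 146 and qs = 5·41 - 108 = 97.
Only 97 units reach the market. On the demand curve, the marginal buyer's willingness to pay at q = 97 is (228 - 97)/2 = 65.5.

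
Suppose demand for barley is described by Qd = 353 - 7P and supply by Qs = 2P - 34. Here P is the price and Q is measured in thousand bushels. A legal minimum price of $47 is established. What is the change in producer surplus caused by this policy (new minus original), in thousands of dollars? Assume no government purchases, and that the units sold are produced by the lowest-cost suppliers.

Setting quantity demanded equal to quantity supplied, 353 - 7P = 2P - 34, gives P* = 43 and Q* = 52.
Since 47 > 43, the floor is binding.
At P = 47: Qd = 353 - 7·47 = 24 and Qs = 2·47 - 34 = 60.
Producer surplus without the control is ½ · (43 - 17) · 52 = 676.
With the floor, 24 units are sold at 47. The supply price at Q = 24 is 29, so PS = ½ · [(47 - 17) + (47 - 29)] · 24 = 576.
Change in producer surplus = 576 - 676 = -100.

-100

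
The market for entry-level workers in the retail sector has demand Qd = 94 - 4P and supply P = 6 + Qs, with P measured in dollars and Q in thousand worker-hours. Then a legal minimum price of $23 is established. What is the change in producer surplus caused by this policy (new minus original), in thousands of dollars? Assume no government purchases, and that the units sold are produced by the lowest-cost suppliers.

Rearranging supply gives Qs = P - 6. In a free market, 94 - 4P = P - 6 gives the equilibrium P* = 20, Q* = 14.
The floor of 23 is above the equilibrium price 20, so it binds.
At P = 23: Qd = 94 - 4·23 = 2 and Qs = 23 - 6 = 17.
Producer surplus without the control is ½ · (20 - 6) · 14 = 98.
With the floor, 2 units are sold at 23. The supply price at Q = 2 is 8, so PS = ½ · [(23 - 6) + (23 - 8)] · 2 = 32.
Change in producer surplus = 32 - 98 = -66.

-66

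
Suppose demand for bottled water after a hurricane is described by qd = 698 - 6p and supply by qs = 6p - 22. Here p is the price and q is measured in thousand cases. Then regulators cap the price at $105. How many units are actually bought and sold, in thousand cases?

In a free market, 698 - 6p = 6p - 22 gives the equilibrium p* = 60, q* = 338.
Since 105 is above p* = 60, the ceiling does not bind and the free-market outcome prevails.

338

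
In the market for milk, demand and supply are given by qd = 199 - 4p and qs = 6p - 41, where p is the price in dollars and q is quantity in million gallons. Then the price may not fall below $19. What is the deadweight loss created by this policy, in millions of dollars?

Equilibrium: 199 - 4p = 6p - 41, so 240 = 10p and p* = 24, q* = 103.
Since 19 is below p* = 24, the floor does not bind and the free-market outcome prevails.
Since the control does not bind, no trades are prevented and deadweight loss is zero.

0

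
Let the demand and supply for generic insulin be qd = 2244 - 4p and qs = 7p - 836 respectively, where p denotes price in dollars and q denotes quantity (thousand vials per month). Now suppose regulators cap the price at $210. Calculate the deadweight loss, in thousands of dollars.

Without the control the market clears where 2244 - 4p = 7p - 836, i.e. p* = 280 and q* = 1124.
Since 210 < 280, the ceiling is binding.
At p = 210: qd = 2244 - 4·210 = 1404 and qs = 7·210 - 836 = 634.
Quantity traded falls to 634. At q = 634 the demand price is (2244 - 634)/4 = 402.5 and the supply price is (836 + 634)/7 = 210.
Deadweight loss = ½ · (402.5 - 210) · (1124 - 634) = ½ · 192.5 · 490 = 47162.5.

47162.5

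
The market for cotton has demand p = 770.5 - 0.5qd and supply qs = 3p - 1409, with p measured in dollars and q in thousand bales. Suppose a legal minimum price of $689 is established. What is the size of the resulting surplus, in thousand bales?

495

Rearranging demand gives qd = 1541 - 2p. Without the control the market clears where 1541 - 2p = 3p - 1409, i.e. p* = 590 and q* = 361.
Since 689 > 590, the floor is binding.
At p = 689: qd = 1541 - 2·689 = 163 and qs = 3·689 - 1409 = 658.
Surplus = qs - qd = 658 - 163 = 495.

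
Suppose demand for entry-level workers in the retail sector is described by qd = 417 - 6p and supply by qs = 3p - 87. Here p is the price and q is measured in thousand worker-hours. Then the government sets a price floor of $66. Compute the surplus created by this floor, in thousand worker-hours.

90

Equilibrium: 417 - 6p = 3p - 87, so 504 = 9p and p* = 56, q* = 81.
Since 66 > 56, the floor is binding.
At p = 66: qd = 417 - 6·66 = 21 and qs = 3·66 - 87 = 111.
Surplus = qs - qd = 111 - 21 = 90.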